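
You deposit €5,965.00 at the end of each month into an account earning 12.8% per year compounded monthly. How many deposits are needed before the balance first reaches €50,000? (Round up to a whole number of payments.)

9 payments

Periodic rate r = 0.128/12 per month; n is counted in months.
Ordinary annuity FV: 50,000 = 5,965 × [((1+r)^n − 1)/r].
(1+r)^n = 1 + 50,000 × r / 5,965, so n = ln(1 + 50,000·r/5,965) / ln(1+r) = 8.07.
Round up to a whole number of payments: n = 9.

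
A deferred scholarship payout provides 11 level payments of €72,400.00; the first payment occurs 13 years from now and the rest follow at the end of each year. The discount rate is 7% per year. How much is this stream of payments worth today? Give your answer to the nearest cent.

€241,055.88

Ordinary annuity of 11 payments, first payment at period 13.
Periodic rate r = 0.07 per year.
The ordinary-annuity PV formula values the stream one period before the first payment (period 12); discount that back 12 periods:
PV₀ = 72,400 × [1 − (1+r)^−11] / r × (1+r)^−12 = €241,055.88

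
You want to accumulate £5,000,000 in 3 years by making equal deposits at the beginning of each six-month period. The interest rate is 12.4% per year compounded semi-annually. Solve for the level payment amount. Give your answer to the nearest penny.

Level annuity due; solve FV = PMT × [((1+r)^n − 1)/r] × (1+r) for PMT.
Periodic rate r = 0.124/2 per half-year; n is counted in half-years.
With n = 6: PMT = 5,000,000 / ([((1+r)^n − 1)/r] × (1+r)) = £671,573.79

£671,573.79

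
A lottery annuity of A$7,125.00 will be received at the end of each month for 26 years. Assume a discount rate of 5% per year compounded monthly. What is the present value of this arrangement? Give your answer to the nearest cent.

A$1,242,710.26

This is an ordinary annuity: 312 payments of A$7,125.00 at the end of each month.
Periodic rate r = 0.05/12 per month; n is counted in months.
PV = PMT × [(1 − (1+r)^−n)/r] = 7,125 × [1 − (1+r)^−312] / r = A$1,242,710.26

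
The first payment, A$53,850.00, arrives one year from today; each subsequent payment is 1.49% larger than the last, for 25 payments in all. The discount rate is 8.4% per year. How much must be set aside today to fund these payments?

A$629,144.44

Periodic rate r = 0.084 per year.
Growing ordinary annuity: PV = PMT₁ × [1 − ((1+g)/(1+r))^n] / (r − g) = 53,850 × [1 − ((1+0.0149)/(1+r))^25] / (r − 0.0149) = A$629,144.44.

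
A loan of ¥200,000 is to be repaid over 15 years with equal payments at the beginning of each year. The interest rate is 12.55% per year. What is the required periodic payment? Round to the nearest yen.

Level annuity due; solve PV = PMT × [(1 − (1+r)^−n)/r] × (1+r) for PMT.
Periodic rate r = 0.1255 per year.
With n = 15: PMT = 200,000 / ([(1 − (1+r)^−n)/r] × (1+r)) = ¥26,861

¥26,861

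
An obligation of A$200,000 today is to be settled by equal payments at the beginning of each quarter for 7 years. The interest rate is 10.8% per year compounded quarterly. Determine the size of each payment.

Level annuity due; solve PV = PMT × [(1 − (1+r)^−n)/r] × (1+r) for PMT.
Periodic rate r = 0.108/4 per quarter; n is counted in quarters.
With n = 28: PMT = 200,000 / ([(1 − (1+r)^−n)/r] × (1+r)) = A$10,001.43

A$10,001.43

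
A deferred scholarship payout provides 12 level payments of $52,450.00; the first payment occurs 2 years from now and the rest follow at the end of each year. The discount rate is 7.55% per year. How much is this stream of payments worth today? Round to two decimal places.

$376,245.02

Ordinary annuity of 12 payments, first payment at period 2.
Periodic rate r = 0.0755 per year.
The ordinary-annuity PV formula values the stream one period before the first payment (period 1); discount that back 1 periods:
PV₀ = 52,450 × [1 − (1+r)^−12] / r × (1+r)^−1 = $376,245.02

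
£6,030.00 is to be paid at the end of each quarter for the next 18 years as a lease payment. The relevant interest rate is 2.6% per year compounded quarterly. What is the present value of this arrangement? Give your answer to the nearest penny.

This is an ordinary annuity: 72 payments of £6,030.00 at the end of each quarter.
Periodic rate r = 0.026/4 per quarter; n is counted in quarters.
PV = PMT × [(1 − (1+r)^−n)/r] = 6,030 × [1 − (1+r)^−72] / r = £345,841.22

£345,841.22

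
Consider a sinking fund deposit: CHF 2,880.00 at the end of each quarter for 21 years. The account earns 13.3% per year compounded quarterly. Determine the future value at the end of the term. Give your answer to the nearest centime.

This is an ordinary annuity: 84 deposits of CHF 2,880.00 at the end of each quarter.
Periodic rate r = 0.133/4 per quarter; n is counted in quarters.
FV = PMT × [((1+r)^n − 1)/r] = 2,880 × [(1+r)^84 − 1] / r = CHF 1,265,006.57

CHF 1,265,006.57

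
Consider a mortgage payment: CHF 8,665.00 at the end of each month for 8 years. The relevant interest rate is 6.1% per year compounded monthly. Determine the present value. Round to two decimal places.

This is an ordinary annuity: 96 payments of CHF 8,665.00 at the end of each month.
Periodic rate r = 0.061/12 per month; n is counted in months.
PV = PMT × [(1 − (1+r)^−n)/r] = 8,665 × [1 − (1+r)^−96] / r = CHF 656,928.33

CHF 656,928.33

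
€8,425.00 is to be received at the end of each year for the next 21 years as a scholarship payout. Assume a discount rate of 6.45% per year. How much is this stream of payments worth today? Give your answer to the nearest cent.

€95,468.06

This is an ordinary annuity: 21 payments of €8,425.00 at the end of each year.
Periodic rate r = 0.0645 per year.
PV = PMT × [(1 − (1+r)^−n)/r] = 8,425 × [1 − (1+r)^−21] / r = €95,468.06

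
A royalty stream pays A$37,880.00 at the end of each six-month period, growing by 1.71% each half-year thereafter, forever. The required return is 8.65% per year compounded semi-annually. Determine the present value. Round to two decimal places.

Periodic rate r = 0.0865/2 per half-year.
Growing perpetuity (Gordon): PV = PMT₁ / (r − g) = 37,880 / (r − 0.0171) = A$1,448,565.97.

A$1,448,565.97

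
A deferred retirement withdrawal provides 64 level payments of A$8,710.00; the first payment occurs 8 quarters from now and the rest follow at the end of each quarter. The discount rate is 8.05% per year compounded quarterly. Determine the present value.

A$271,281.15

Ordinary annuity of 64 payments, first payment at period 8.
Periodic rate r = 0.0805/4 per quarter; n is counted in quarters.
The ordinary-annuity PV formula values the stream one period before the first payment (period 7); discount that back 7 periods:
PV₀ = 8,710 × [1 − (1+r)^−64] / r × (1+r)^−7 = A$271,281.15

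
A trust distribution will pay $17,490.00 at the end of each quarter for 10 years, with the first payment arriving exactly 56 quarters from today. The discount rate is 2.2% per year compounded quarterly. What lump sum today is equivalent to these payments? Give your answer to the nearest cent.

Ordinary annuity of 40 payments, first payment at period 56.
Periodic rate r = 0.022/4 per quarter; n is counted in quarters.
The ordinary-annuity PV formula values the stream one period before the first payment (period 55); discount that back 55 periods:
PV₀ = 17,490 × [1 − (1+r)^−40] / r × (1+r)^−55 = $463,311.72

$463,311.72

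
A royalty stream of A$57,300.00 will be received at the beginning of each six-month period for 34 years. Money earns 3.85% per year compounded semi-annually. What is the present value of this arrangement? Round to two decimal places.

A$2,204,233.79

This is an annuity due: 68 payments of A$57,300.00 at the beginning of each six-month period.
Periodic rate r = 0.0385/2 per half-year; n is counted in half-years.
PV = PMT × [(1 − (1+r)^−n)/r] × (1+r) = 57,300 × [1 − (1+r)^−68] / r × (1+r) = A$2,204,233.79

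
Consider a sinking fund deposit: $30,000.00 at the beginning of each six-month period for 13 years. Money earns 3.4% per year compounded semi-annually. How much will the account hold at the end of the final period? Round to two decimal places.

This is an annuity due: 26 deposits of $30,000.00 at the beginning of each six-month period.
Periodic rate r = 0.034/2 per half-year; n is counted in half-years.
FV = PMT × [((1+r)^n − 1)/r] × (1+r) = 30,000 × [(1+r)^26 − 1] / r × (1+r) = $987,172.00

$987,172.00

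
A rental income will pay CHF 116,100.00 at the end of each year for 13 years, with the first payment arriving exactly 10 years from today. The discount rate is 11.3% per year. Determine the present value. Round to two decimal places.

Ordinary annuity of 13 payments, first payment at period 10.
Periodic rate r = 0.113 per year.
The ordinary-annuity PV formula values the stream one period before the first payment (period 9); discount that back 9 periods:
PV₀ = 116,100 × [1 − (1+r)^−13] / r × (1+r)^−9 = CHF 294,542.56

CHF 294,542.56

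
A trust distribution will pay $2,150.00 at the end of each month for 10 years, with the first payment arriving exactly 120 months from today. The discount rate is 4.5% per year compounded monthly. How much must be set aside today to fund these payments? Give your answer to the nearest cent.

$132,885.10

Ordinary annuity of 120 payments, first payment at period 120.
Periodic rate r = 0.045/12 per month; n is counted in months.
The ordinary-annuity PV formula values the stream one period before the first payment (period 119); discount that back 119 periods:
PV₀ = 2,150 × [1 − (1+r)^−120] / r × (1+r)^−119 = $132,885.10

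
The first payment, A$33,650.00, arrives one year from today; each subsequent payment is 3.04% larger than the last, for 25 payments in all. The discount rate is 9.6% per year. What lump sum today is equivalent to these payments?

A$403,318.68

Periodic rate r = 0.096 per year.
Growing ordinary annuity: PV = PMT₁ × [1 − ((1+g)/(1+r))^n] / (r − g) = 33,650 × [1 − ((1+0.0304)/(1+r))^25] / (r − 0.0304) = A$403,318.68.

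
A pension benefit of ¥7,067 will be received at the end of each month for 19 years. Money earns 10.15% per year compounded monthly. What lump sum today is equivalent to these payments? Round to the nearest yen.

This is an ordinary annuity: 228 payments of ¥7,067 at the end of each month.
Periodic rate r = 0.1015/12 per month; n is counted in months.
PV = PMT × [(1 − (1+r)^−n)/r] = 7,067 × [1 − (1+r)^−228] / r = ¥713,064

¥713,064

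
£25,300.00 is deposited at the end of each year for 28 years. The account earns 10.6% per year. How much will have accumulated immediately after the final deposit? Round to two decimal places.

This is an ordinary annuity: 28 deposits of £25,300.00 at the end of each year.
Periodic rate r = 0.106 per year.
FV = PMT × [((1+r)^n − 1)/r] = 25,300 × [(1+r)^28 − 1] / r = £3,769,602.22

£3,769,602.22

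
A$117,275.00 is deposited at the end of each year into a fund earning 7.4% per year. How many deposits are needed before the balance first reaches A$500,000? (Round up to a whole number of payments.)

4 payments

Periodic rate r = 0.074 per year.
Ordinary annuity FV: 500,000 = 117,275 × [((1+r)^n − 1)/r].
(1+r)^n = 1 + 500,000 × r / 117,275, so n = ln(1 + 500,000·r/117,275) / ln(1+r) = 3.84.
Round up to a whole number of payments: n = 4.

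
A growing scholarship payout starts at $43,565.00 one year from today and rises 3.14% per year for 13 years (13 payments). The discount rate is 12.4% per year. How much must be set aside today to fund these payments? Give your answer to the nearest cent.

$316,607.34

Periodic rate r = 0.124 per year.
Growing ordinary annuity: PV = PMT₁ × [1 − ((1+g)/(1+r))^n] / (r − g) = 43,565 × [1 − ((1+0.0314)/(1+r))^13] / (r − 0.0314) = $316,607.34.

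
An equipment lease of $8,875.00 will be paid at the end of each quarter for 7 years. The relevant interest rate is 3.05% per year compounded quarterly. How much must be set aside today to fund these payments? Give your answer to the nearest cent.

This is an ordinary annuity: 28 payments of $8,875.00 at the end of each quarter.
Periodic rate r = 0.0305/4 per quarter; n is counted in quarters.
PV = PMT × [(1 − (1+r)^−n)/r] = 8,875 × [1 − (1+r)^−28] / r = $223,002.17

$223,002.17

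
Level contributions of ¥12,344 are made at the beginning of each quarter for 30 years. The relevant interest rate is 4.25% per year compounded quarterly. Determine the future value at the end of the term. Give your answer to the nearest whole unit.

This is an annuity due: 120 deposits of ¥12,344 at the beginning of each quarter.
Periodic rate r = 0.0425/4 per quarter; n is counted in quarters.
FV = PMT × [((1+r)^n − 1)/r] × (1+r) = 12,344 × [(1+r)^120 − 1] / r × (1+r) = ¥2,999,570

¥2,999,570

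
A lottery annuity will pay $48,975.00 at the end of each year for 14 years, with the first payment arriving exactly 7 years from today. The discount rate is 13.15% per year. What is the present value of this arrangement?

Ordinary annuity of 14 payments, first payment at period 7.
Periodic rate r = 0.1315 per year.
The ordinary-annuity PV formula values the stream one period before the first payment (period 6); discount that back 6 periods:
PV₀ = 48,975 × [1 − (1+r)^−14] / r × (1+r)^−6 = $145,994.12

$145,994.12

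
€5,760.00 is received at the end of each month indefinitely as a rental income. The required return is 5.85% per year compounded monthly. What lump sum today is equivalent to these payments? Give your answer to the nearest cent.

€1,181,538.46

Periodic rate r = 0.0585/12 per month.
Level perpetuity: PV = PMT / r = 5,760 / (0.0585/12) = €1,181,538.46.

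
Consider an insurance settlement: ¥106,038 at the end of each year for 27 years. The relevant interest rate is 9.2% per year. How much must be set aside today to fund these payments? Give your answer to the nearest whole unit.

This is an ordinary annuity: 27 payments of ¥106,038 at the end of each year.
Periodic rate r = 0.092 per year.
PV = PMT × [(1 − (1+r)^−n)/r] = 106,038 × [1 − (1+r)^−27] / r = ¥1,045,518

¥1,045,518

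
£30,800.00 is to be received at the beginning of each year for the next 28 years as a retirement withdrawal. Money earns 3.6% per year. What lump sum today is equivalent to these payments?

This is an annuity due: 28 payments of £30,800.00 at the beginning of each year.
Periodic rate r = 0.036 per year.
PV = PMT × [(1 − (1+r)^−n)/r] × (1+r) = 30,800 × [1 − (1+r)^−28] / r × (1+r) = £557,098.71

£557,098.71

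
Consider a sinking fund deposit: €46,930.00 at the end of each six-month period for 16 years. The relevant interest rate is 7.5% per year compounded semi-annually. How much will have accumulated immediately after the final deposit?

€2,813,328.44

This is an ordinary annuity: 32 deposits of €46,930.00 at the end of each six-month period.
Periodic rate r = 0.075/2 per half-year; n is counted in half-years.
FV = PMT × [((1+r)^n − 1)/r] = 46,930 × [(1+r)^32 − 1] / r = €2,813,328.44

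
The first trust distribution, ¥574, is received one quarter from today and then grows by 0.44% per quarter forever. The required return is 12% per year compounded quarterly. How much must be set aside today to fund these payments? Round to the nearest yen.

Periodic rate r = 0.12/4 per quarter.
Growing perpetuity (Gordon): PV = PMT₁ / (r − g) = 574 / (r − 0.0044) = ¥22,422.

¥22,422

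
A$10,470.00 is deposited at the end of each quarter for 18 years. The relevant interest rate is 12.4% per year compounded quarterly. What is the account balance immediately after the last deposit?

A$2,704,606.06

This is an ordinary annuity: 72 deposits of A$10,470.00 at the end of each quarter.
Periodic rate r = 0.124/4 per quarter; n is counted in quarters.
FV = PMT × [((1+r)^n − 1)/r] = 10,470 × [(1+r)^72 − 1] / r = A$2,704,606.06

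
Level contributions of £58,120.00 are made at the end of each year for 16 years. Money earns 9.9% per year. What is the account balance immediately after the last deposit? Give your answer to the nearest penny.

This is an ordinary annuity: 16 deposits of £58,120.00 at the end of each year.
Periodic rate r = 0.099 per year.
FV = PMT × [((1+r)^n − 1)/r] = 58,120 × [(1+r)^16 − 1] / r = £2,071,532.29

£2,071,532.29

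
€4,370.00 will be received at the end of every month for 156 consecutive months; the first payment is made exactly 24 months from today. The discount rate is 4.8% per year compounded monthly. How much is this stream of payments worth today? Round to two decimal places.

€461,986.48

Ordinary annuity of 156 payments, first payment at period 24.
Periodic rate r = 0.048/12 per month; n is counted in months.
The ordinary-annuity PV formula values the stream one period before the first payment (period 23); discount that back 23 periods:
PV₀ = 4,370 × [1 − (1+r)^−156] / r × (1+r)^−23 = €461,986.48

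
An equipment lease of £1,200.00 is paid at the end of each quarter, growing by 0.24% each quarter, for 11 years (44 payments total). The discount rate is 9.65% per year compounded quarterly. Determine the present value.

Periodic rate r = 0.0965/4 per quarter; n is counted in quarters.
Growing ordinary annuity: PV = PMT₁ × [1 − ((1+g)/(1+r))^n] / (r − g) = 1,200 × [1 − ((1+0.0024)/(1+r))^44] / (r − 0.0024) = £33,732.98.

£33,732.98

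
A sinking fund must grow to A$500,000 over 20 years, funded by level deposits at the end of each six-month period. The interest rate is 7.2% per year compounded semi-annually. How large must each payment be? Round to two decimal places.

Level ordinary annuity; solve FV = PMT × [((1+r)^n − 1)/r] for PMT.
Periodic rate r = 0.072/2 per half-year; n is counted in half-years.
With n = 40: PMT = 500,000 / ([((1+r)^n − 1)/r]) = A$5,778.13

A$5,778.13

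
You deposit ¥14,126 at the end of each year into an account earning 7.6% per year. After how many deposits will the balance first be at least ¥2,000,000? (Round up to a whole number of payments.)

Periodic rate r = 0.076 per year.
Ordinary annuity FV: 2,000,000 = 14,126 × [((1+r)^n − 1)/r].
(1+r)^n = 1 + 2,000,000 × r / 14,126, so n = ln(1 + 2,000,000·r/14,126) / ln(1+r) = 33.65.
Round up to a whole number of payments: n = 34.

34 payments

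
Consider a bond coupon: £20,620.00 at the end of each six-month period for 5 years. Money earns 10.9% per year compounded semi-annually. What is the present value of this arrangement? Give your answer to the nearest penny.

£155,799.28

This is an ordinary annuity: 10 payments of £20,620.00 at the end of each six-month period.
Periodic rate r = 0.109/2 per half-year; n is counted in half-years.
PV = PMT × [(1 − (1+r)^−n)/r] = 20,620 × [1 − (1+r)^−10] / r = £155,799.28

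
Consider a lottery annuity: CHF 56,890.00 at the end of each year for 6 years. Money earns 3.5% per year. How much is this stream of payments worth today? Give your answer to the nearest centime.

This is an ordinary annuity: 6 payments of CHF 56,890.00 at the end of each year.
Periodic rate r = 0.035 per year.
PV = PMT × [(1 − (1+r)^−n)/r] = 56,890 × [1 − (1+r)^−6] / r = CHF 303,141.38

CHF 303,141.38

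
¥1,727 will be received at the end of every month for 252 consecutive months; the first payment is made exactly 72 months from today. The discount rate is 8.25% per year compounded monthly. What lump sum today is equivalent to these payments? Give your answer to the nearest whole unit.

Ordinary annuity of 252 payments, first payment at period 72.
Periodic rate r = 0.0825/12 per month; n is counted in months.
The ordinary-annuity PV formula values the stream one period before the first payment (period 71); discount that back 71 periods:
PV₀ = 1,727 × [1 − (1+r)^−252] / r × (1+r)^−71 = ¥126,965

¥126,965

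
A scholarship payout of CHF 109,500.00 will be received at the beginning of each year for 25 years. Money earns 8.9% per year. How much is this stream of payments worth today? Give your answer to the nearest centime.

CHF 1,180,852.50

This is an annuity due: 25 payments of CHF 109,500.00 at the beginning of each year.
Periodic rate r = 0.089 per year.
PV = PMT × [(1 − (1+r)^−n)/r] × (1+r) = 109,500 × [1 − (1+r)^−25] / r × (1+r) = CHF 1,180,852.50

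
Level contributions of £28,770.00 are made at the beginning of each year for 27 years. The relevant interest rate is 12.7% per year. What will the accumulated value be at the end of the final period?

This is an annuity due: 27 deposits of £28,770.00 at the beginning of each year.
Periodic rate r = 0.127 per year.
FV = PMT × [((1+r)^n − 1)/r] × (1+r) = 28,770 × [(1+r)^27 − 1] / r × (1+r) = £6,186,473.11

£6,186,473.11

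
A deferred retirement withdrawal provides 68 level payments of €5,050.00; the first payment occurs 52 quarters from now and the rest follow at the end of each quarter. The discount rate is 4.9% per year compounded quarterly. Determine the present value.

Ordinary annuity of 68 payments, first payment at period 52.
Periodic rate r = 0.049/4 per quarter; n is counted in quarters.
The ordinary-annuity PV formula values the stream one period before the first payment (period 51); discount that back 51 periods:
PV₀ = 5,050 × [1 − (1+r)^−68] / r × (1+r)^−51 = €124,745.85

€124,745.85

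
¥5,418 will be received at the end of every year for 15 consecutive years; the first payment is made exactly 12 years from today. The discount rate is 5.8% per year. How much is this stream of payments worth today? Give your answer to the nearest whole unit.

Ordinary annuity of 15 payments, first payment at period 12.
Periodic rate r = 0.058 per year.
The ordinary-annuity PV formula values the stream one period before the first payment (period 11); discount that back 11 periods:
PV₀ = 5,418 × [1 − (1+r)^−15] / r × (1+r)^−11 = ¥28,676

¥28,676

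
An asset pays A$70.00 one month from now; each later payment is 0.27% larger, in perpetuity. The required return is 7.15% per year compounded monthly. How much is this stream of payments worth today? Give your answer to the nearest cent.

Periodic rate r = 0.0715/12 per month.
Growing perpetuity (Gordon): PV = PMT₁ / (r − g) = 70 / (r − 0.0027) = A$21,483.38.

A$21,483.38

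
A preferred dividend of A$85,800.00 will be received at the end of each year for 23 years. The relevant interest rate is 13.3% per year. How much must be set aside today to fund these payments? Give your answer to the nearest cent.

This is an ordinary annuity: 23 payments of A$85,800.00 at the end of each year.
Periodic rate r = 0.133 per year.
PV = PMT × [(1 − (1+r)^−n)/r] = 85,800 × [1 − (1+r)^−23] / r = A$608,608.17

A$608,608.17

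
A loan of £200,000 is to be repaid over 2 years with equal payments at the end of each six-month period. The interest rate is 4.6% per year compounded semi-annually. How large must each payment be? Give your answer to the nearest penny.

£52,907.68

Level ordinary annuity; solve PV = PMT × [(1 − (1+r)^−n)/r] for PMT.
Periodic rate r = 0.046/2 per half-year; n is counted in half-years.
With n = 4: PMT = 200,000 / ([(1 − (1+r)^−n)/r]) = £52,907.68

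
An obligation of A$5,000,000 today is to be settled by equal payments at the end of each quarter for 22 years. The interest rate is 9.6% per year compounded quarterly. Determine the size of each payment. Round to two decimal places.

A$136,994.44

Level ordinary annuity; solve PV = PMT × [(1 − (1+r)^−n)/r] for PMT.
Periodic rate r = 0.096/4 per quarter; n is counted in quarters.
With n = 88: PMT = 5,000,000 / ([(1 − (1+r)^−n)/r]) = A$136,994.44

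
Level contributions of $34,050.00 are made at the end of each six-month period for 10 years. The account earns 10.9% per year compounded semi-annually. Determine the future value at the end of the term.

$1,180,957.20

This is an ordinary annuity: 20 deposits of $34,050.00 at the end of each six-month period.
Periodic rate r = 0.109/2 per half-year; n is counted in half-years.
FV = PMT × [((1+r)^n − 1)/r] = 34,050 × [(1+r)^20 − 1] / r = $1,180,957.20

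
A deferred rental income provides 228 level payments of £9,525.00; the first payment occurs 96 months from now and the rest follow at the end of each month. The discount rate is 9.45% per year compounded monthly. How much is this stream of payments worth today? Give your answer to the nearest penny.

£478,093.37

Ordinary annuity of 228 payments, first payment at period 96.
Periodic rate r = 0.0945/12 per month; n is counted in months.
The ordinary-annuity PV formula values the stream one period before the first payment (period 95); discount that back 95 periods:
PV₀ = 9,525 × [1 − (1+r)^−228] / r × (1+r)^−95 = £478,093.37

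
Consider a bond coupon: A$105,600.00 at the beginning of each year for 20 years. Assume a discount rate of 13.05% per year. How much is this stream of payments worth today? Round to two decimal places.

This is an annuity due: 20 payments of A$105,600.00 at the beginning of each year.
Periodic rate r = 0.1305 per year.
PV = PMT × [(1 − (1+r)^−n)/r] × (1+r) = 105,600 × [1 − (1+r)^−20] / r × (1+r) = A$836,106.65

A$836,106.65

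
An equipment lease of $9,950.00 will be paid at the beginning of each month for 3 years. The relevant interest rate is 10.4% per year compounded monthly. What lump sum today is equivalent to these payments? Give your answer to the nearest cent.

This is an annuity due: 36 payments of $9,950.00 at the beginning of each month.
Periodic rate r = 0.104/12 per month; n is counted in months.
PV = PMT × [(1 − (1+r)^−n)/r] × (1+r) = 9,950 × [1 − (1+r)^−36] / r × (1+r) = $309,232.39

$309,232.39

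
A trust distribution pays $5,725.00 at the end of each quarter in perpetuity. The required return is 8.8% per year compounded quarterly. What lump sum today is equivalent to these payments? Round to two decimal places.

$260,227.27

Periodic rate r = 0.088/4 per quarter.
Level perpetuity: PV = PMT / r = 5,725 / (0.088/4) = $260,227.27.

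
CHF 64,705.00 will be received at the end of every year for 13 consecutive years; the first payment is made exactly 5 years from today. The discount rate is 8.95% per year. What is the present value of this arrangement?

Ordinary annuity of 13 payments, first payment at period 5.
Periodic rate r = 0.0895 per year.
The ordinary-annuity PV formula values the stream one period before the first payment (period 4); discount that back 4 periods:
PV₀ = 64,705 × [1 − (1+r)^−13] / r × (1+r)^−4 = CHF 344,739.55

CHF 344,739.55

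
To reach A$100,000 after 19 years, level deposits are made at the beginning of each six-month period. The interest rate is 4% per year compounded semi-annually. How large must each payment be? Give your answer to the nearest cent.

A$1,747.11

Level annuity due; solve FV = PMT × [((1+r)^n − 1)/r] × (1+r) for PMT.
Periodic rate r = 0.04/2 per half-year; n is counted in half-years.
With n = 38: PMT = 100,000 / ([((1+r)^n − 1)/r] × (1+r)) = A$1,747.11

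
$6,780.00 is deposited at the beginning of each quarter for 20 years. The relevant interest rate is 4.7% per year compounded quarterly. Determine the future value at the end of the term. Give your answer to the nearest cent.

$902,552.14

This is an annuity due: 80 deposits of $6,780.00 at the beginning of each quarter.
Periodic rate r = 0.047/4 per quarter; n is counted in quarters.
FV = PMT × [((1+r)^n − 1)/r] × (1+r) = 6,780 × [(1+r)^80 − 1] / r × (1+r) = $902,552.14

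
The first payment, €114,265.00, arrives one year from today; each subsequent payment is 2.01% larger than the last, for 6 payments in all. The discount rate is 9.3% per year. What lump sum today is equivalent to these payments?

€531,513.07

Periodic rate r = 0.093 per year.
Growing ordinary annuity: PV = PMT₁ × [1 − ((1+g)/(1+r))^n] / (r − g) = 114,265 × [1 − ((1+0.0201)/(1+r))^6] / (r − 0.0201) = €531,513.07.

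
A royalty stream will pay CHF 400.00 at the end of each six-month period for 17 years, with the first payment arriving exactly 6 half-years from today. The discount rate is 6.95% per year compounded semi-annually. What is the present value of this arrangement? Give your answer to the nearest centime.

Ordinary annuity of 34 payments, first payment at period 6.
Periodic rate r = 0.0695/2 per half-year; n is counted in half-years.
The ordinary-annuity PV formula values the stream one period before the first payment (period 5); discount that back 5 periods:
PV₀ = 400 × [1 − (1+r)^−34] / r × (1+r)^−5 = CHF 6,665.94

CHF 6,665.94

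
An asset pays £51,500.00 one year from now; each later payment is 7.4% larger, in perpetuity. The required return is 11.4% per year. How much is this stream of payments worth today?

Periodic rate r = 0.114 per year.
Growing perpetuity (Gordon): PV = PMT₁ / (r − g) = 51,500 / (r − 0.074) = £1,287,500.00.

£1,287,500.00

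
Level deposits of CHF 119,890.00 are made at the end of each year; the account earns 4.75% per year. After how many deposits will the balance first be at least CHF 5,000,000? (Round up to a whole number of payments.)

Periodic rate r = 0.0475 per year.
Ordinary annuity FV: 5,000,000 = 119,890 × [((1+r)^n − 1)/r].
(1+r)^n = 1 + 5,000,000 × r / 119,890, so n = ln(1 + 5,000,000·r/119,890) / ln(1+r) = 23.54.
Round up to a whole number of payments: n = 24.

24 payments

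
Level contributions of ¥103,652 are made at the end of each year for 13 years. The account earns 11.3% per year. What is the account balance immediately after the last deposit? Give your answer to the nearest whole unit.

This is an ordinary annuity: 13 deposits of ¥103,652 at the end of each year.
Periodic rate r = 0.113 per year.
FV = PMT × [((1+r)^n − 1)/r] = 103,652 × [(1+r)^13 − 1] / r = ¥2,771,961

¥2,771,961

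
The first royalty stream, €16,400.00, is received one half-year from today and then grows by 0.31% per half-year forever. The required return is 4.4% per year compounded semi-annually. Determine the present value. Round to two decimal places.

€867,724.87

Periodic rate r = 0.044/2 per half-year.
Growing perpetuity (Gordon): PV = PMT₁ / (r − g) = 16,400 / (r − 0.0031) = €867,724.87.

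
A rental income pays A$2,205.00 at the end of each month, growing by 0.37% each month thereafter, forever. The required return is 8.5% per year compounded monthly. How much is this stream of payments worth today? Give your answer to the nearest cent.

A$651,724.14

Periodic rate r = 0.085/12 per month.
Growing perpetuity (Gordon): PV = PMT₁ / (r − g) = 2,205 / (r − 0.0037) = A$651,724.14.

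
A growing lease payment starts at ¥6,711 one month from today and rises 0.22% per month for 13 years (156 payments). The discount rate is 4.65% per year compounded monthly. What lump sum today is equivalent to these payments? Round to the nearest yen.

Periodic rate r = 0.0465/12 per month; n is counted in months.
Growing ordinary annuity: PV = PMT₁ × [1 − ((1+g)/(1+r))^n] / (r − g) = 6,711 × [1 − ((1+0.0022)/(1+r))^156] / (r − 0.0022) = ¥918,869.

¥918,869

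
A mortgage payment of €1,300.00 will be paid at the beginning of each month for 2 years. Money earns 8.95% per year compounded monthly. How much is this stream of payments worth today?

€28,682.52

This is an annuity due: 24 payments of €1,300.00 at the beginning of each month.
Periodic rate r = 0.0895/12 per month; n is counted in months.
PV = PMT × [(1 − (1+r)^−n)/r] × (1+r) = 1,300 × [1 − (1+r)^−24] / r × (1+r) = €28,682.52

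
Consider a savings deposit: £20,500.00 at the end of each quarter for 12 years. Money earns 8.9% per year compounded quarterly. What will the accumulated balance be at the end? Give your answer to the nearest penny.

£1,728,161.72

This is an ordinary annuity: 48 deposits of £20,500.00 at the end of each quarter.
Periodic rate r = 0.089/4 per quarter; n is counted in quarters.
FV = PMT × [((1+r)^n − 1)/r] = 20,500 × [(1+r)^48 − 1] / r = £1,728,161.72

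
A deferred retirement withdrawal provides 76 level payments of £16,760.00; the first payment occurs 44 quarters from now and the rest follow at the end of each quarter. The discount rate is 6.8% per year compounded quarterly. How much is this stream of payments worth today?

Ordinary annuity of 76 payments, first payment at period 44.
Periodic rate r = 0.068/4 per quarter; n is counted in quarters.
The ordinary-annuity PV formula values the stream one period before the first payment (period 43); discount that back 43 periods:
PV₀ = 16,760 × [1 − (1+r)^−76] / r × (1+r)^−43 = £344,928.87

£344,928.87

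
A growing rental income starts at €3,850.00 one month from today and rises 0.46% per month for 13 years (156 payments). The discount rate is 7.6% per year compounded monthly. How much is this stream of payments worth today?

Periodic rate r = 0.076/12 per month; n is counted in months.
Growing ordinary annuity: PV = PMT₁ × [1 − ((1+g)/(1+r))^n] / (r − g) = 3,850 × [1 − ((1+0.0046)/(1+r))^156] / (r − 0.0046) = €523,755.16.

€523,755.16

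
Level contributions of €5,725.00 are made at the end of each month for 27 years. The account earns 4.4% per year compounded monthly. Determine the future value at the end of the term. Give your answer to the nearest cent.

€3,549,594.43

This is an ordinary annuity: 324 deposits of €5,725.00 at the end of each month.
Periodic rate r = 0.044/12 per month; n is counted in months.
FV = PMT × [((1+r)^n − 1)/r] = 5,725 × [(1+r)^324 − 1] / r = €3,549,594.43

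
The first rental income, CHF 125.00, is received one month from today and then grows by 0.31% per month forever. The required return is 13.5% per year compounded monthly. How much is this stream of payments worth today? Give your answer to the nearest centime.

Periodic rate r = 0.135/12 per month.
Growing perpetuity (Gordon): PV = PMT₁ / (r − g) = 125 / (r − 0.0031) = CHF 15,337.42.

CHF 15,337.42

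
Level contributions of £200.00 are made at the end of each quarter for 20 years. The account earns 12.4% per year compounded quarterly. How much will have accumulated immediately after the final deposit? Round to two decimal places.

This is an ordinary annuity: 80 deposits of £200.00 at the end of each quarter.
Periodic rate r = 0.124/4 per quarter; n is counted in quarters.
FV = PMT × [((1+r)^n − 1)/r] = 200 × [(1+r)^80 − 1] / r = £67,741.15

£67,741.15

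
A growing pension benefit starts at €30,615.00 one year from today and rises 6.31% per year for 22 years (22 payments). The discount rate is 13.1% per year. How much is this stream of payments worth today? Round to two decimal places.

Periodic rate r = 0.131 per year.
Growing ordinary annuity: PV = PMT₁ × [1 − ((1+g)/(1+r))^n] / (r − g) = 30,615 × [1 − ((1+0.0631)/(1+r))^22] / (r − 0.0631) = €335,400.73.

€335,400.73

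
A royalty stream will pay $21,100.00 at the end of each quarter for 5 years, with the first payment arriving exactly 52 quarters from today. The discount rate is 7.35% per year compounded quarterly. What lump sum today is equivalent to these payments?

Ordinary annuity of 20 payments, first payment at period 52.
Periodic rate r = 0.0735/4 per quarter; n is counted in quarters.
The ordinary-annuity PV formula values the stream one period before the first payment (period 51); discount that back 51 periods:
PV₀ = 21,100 × [1 − (1+r)^−20] / r × (1+r)^−51 = $138,477.18

$138,477.18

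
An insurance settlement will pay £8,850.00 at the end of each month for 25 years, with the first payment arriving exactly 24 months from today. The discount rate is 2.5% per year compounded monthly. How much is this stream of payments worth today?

Ordinary annuity of 300 payments, first payment at period 24.
Periodic rate r = 0.025/12 per month; n is counted in months.
The ordinary-annuity PV formula values the stream one period before the first payment (period 23); discount that back 23 periods:
PV₀ = 8,850 × [1 − (1+r)^−300] / r × (1+r)^−23 = £1,880,526.70

£1,880,526.70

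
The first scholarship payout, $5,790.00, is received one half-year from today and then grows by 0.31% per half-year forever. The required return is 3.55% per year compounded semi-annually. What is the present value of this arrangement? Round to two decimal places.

$395,221.84

Periodic rate r = 0.0355/2 per half-year.
Growing perpetuity (Gordon): PV = PMT₁ / (r − g) = 5,790 / (r − 0.0031) = $395,221.84.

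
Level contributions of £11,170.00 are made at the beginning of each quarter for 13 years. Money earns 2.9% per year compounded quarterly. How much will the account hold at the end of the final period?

This is an annuity due: 52 deposits of £11,170.00 at the beginning of each quarter.
Periodic rate r = 0.029/4 per quarter; n is counted in quarters.
FV = PMT × [((1+r)^n − 1)/r] × (1+r) = 11,170 × [(1+r)^52 − 1] / r × (1+r) = £707,528.24

£707,528.24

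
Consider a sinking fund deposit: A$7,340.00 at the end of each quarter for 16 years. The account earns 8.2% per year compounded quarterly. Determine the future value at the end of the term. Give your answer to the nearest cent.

This is an ordinary annuity: 64 deposits of A$7,340.00 at the end of each quarter.
Periodic rate r = 0.082/4 per quarter; n is counted in quarters.
FV = PMT × [((1+r)^n − 1)/r] = 7,340 × [(1+r)^64 − 1] / r = A$954,074.91

A$954,074.91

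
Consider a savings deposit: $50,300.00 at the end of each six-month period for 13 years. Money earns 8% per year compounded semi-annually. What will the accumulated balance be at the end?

$2,228,880.75

This is an ordinary annuity: 26 deposits of $50,300.00 at the end of each six-month period.
Periodic rate r = 0.08/2 per half-year; n is counted in half-years.
FV = PMT × [((1+r)^n − 1)/r] = 50,300 × [(1+r)^26 − 1] / r = $2,228,880.75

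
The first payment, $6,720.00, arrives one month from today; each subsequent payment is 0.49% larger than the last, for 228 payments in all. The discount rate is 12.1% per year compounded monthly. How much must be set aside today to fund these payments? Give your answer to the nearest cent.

Periodic rate r = 0.121/12 per month; n is counted in months.
Growing ordinary annuity: PV = PMT₁ × [1 − ((1+g)/(1+r))^n] / (r − g) = 6,720 × [1 − ((1+0.0049)/(1+r))^228] / (r − 0.0049) = $895,295.01.

$895,295.01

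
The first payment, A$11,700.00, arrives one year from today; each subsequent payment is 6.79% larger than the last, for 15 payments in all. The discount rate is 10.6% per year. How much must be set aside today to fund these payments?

Periodic rate r = 0.106 per year.
Growing ordinary annuity: PV = PMT₁ × [1 − ((1+g)/(1+r))^n] / (r − g) = 11,700 × [1 − ((1+0.0679)/(1+r))^15] / (r − 0.0679) = A$125,579.86.

A$125,579.86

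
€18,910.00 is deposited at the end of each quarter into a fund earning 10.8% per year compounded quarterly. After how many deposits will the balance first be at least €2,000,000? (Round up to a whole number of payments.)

51 payments

Periodic rate r = 0.108/4 per quarter; n is counted in quarters.
Ordinary annuity FV: 2,000,000 = 18,910 × [((1+r)^n − 1)/r].
(1+r)^n = 1 + 2,000,000 × r / 18,910, so n = ln(1 + 2,000,000·r/18,910) / ln(1+r) = 50.65.
Round up to a whole number of payments: n = 51.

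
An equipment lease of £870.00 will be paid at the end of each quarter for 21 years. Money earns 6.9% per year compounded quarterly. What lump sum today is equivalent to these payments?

This is an ordinary annuity: 84 payments of £870.00 at the end of each quarter.
Periodic rate r = 0.069/4 per quarter; n is counted in quarters.
PV = PMT × [(1 − (1+r)^−n)/r] = 870 × [1 − (1+r)^−84] / r = £38,445.22

£38,445.22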